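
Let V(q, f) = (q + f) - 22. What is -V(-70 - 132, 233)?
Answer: -9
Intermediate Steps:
V(q, f) = -22 + f + q (V(q, f) = (f + q) - 22 = -22 + f + q)
-V(-70 - 132, 233) = -(-22 + 233 + (-70 - 132)) = -(-22 + 233 - 202) = -1*9 = -9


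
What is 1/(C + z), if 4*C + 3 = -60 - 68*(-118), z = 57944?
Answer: 4/239737 ≈ 1.6685e-5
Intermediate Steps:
C = 7961/4 (C = -¾ + (-60 - 68*(-118))/4 = -¾ + (-60 + 8024)/4 = -¾ + (¼)*7964 = -¾ + 1991 = 7961/4 ≈ 1990.3)
1/(C + z) = 1/(7961/4 + 57944) = 1/(239737/4) = 4/239737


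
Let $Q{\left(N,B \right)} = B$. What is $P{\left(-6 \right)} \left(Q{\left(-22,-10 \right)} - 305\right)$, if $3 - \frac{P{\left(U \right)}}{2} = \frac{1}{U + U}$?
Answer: $- \frac{3885}{2} \approx -1942.5$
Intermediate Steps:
$P{\left(U \right)} = 6 - \frac{1}{U}$ ($P{\left(U \right)} = 6 - \frac{2}{U + U} = 6 - \frac{2}{2 U} = 6 - 2 \frac{1}{2 U} = 6 - \frac{1}{U}$)
$P{\left(-6 \right)} \left(Q{\left(-22,-10 \right)} - 305\right) = \left(6 - \frac{1}{-6}\right) \left(-10 - 305\right) = \left(6 - - \frac{1}{6}\right) \left(-315\right) = \left(6 + \frac{1}{6}\right) \left(-315\right) = \frac{37}{6} \left(-315\right) = - \frac{3885}{2}$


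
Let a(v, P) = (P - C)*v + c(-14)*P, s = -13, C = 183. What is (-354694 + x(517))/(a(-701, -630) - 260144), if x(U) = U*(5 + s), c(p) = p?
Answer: -358830/318589 ≈ -1.1263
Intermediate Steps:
x(U) = -8*U (x(U) = U*(5 - 13) = U*(-8) = -8*U)
a(v, P) = -14*P + v*(-183 + P) (a(v, P) = (P - 1*183)*v - 14*P = (P - 183)*v - 14*P = (-183 + P)*v - 14*P = v*(-183 + P) - 14*P = -14*P + v*(-183 + P))
(-354694 + x(517))/(a(-701, -630) - 260144) = (-354694 - 8*517)/((-183*(-701) - 14*(-630) - 630*(-701)) - 260144) = (-354694 - 4136)/((128283 + 8820 + 441630) - 260144) = -358830/(578733 - 260144) = -358830/318589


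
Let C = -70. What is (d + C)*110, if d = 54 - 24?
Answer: -4400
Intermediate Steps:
d = 30
(d + C)*110 = (30 - 70)*110 = -40*110 = -4400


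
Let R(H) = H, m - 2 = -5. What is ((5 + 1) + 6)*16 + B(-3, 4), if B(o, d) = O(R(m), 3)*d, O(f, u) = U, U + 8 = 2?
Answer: 168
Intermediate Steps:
m = -3 (m = 2 - 5 = -3)
U = -6 (U = -8 + 2 = -6)
O(f, u) = -6
B(o, d) = -6*d
((5 + 1) + 6)*16 + B(-3, 4) = ((5 + 1) + 6)*16 - 6*4 = (6 + 6)*16 - 24 = 12*16 - 24 = 192 - 24 = 168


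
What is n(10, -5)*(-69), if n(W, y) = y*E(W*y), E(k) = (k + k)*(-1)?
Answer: 34500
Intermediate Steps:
E(k) = -2*k (E(k) = (2*k)*(-1) = -2*k)
n(W, y) = -2*W*y**2 (n(W, y) = y*(-2*W*y) = -2*W*y**2)
n(10, -5)*(-69) = -2*10*(-5)**2*(-69) = -2*10*25*(-69) = -500*(-69) = 34500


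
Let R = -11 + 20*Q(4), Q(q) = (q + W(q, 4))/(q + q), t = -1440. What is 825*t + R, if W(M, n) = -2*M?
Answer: -1188021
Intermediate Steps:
Q(q) = -1/2 (Q(q) = (q - 2*q)/(q + q) = (-q)/((2*q)) = (-q)*(1/(2*q)) = -1/2)
R = -21 (R = -11 + 20*(-1/2) = -11 - 10 = -21)
825*t + R = 825*(-1440) - 21 = -1188000 - 21 = -1188021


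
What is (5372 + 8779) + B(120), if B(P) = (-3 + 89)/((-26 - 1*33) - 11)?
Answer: 495242/35 ≈ 14150.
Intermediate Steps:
B(P) = -43/35 (B(P) = 86/((-26 - 33) - 11) = 86/(-59 - 11) = 86/(-70) = 86*(-1/70) = -43/35)
(5372 + 8779) + B(120) = (5372 + 8779) - 43/35 = 14151 - 43/35 = 495242/35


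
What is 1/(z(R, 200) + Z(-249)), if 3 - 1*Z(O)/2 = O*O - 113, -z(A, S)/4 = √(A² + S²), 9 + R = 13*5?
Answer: -61885/7659161362 + 8*√674/3829580681 ≈ -8.0256e-6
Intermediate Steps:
R = 56 (R = -9 + 13*5 = -9 + 65 = 56)
z(A, S) = -4*√(A² + S²)
Z(O) = 232 - 2*O² (Z(O) = 6 - 2*(O*O - 113) = 6 - 2*(O² - 113) = 6 - 2*(-113 + O²) = 6 + (226 - 2*O²) = 232 - 2*O²)
1/(z(R, 200) + Z(-249)) = 1/(-4*√(56² + 200²) + (232 - 2*(-249)²)) = 1/(-4*√(3136 + 40000) + (232 - 2*62001)) = 1/(-32*√674 + (232 - 124002)) = 1/(-32*√674 - 123770) = 1/(-123770 - 32*√674)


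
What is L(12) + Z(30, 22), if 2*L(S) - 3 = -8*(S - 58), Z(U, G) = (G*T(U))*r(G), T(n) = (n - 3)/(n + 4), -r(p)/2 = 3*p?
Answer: -72101/34 ≈ -2120.6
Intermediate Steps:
r(p) = -6*p
T(n) = (-3 + n)/(4 + n)
Z(U, G) = -6*G**2*(-3 + U)/(4 + U) (Z(U, G) = (G*((-3 + U)/(4 + U)))*(-6*G) = (G*(-3 + U)/(4 + U))*(-6*G) = -6*G**2*(-3 + U)/(4 + U))
L(S) = 467/2 - 4*S (L(S) = 3/2 + (-8*(S - 58))/2 = 3/2 + (-8*(-58 + S))/2 = 3/2 + (464 - 8*S)/2 = 3/2 + (232 - 4*S) = 467/2 - 4*S)
L(12) + Z(30, 22) = (467/2 - 4*12) + 6*22**2*(3 - 1*30)/(4 + 30) = (467/2 - 48) + 6*484*(3 - 30)/34 = 371/2 + 6*484*(1/34)*(-27) = 371/2 - 39204/17 = -72101/34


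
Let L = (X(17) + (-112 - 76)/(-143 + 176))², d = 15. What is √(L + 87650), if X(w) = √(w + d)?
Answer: √(95521042 - 49632*√2)/33 ≈ 296.06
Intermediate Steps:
X(w) = √(15 + w) (X(w) = √(w + 15) = √(15 + w))
L = (-188/33 + 4*√2)² (L = (√(15 + 17) + (-112 - 76)/(-143 + 176))² = (√32 - 188/33)² = (4*√2 - 188*1/33)² = (4*√2 - 188/33)² = (-188/33 + 4*√2)² ≈ 0.0016092)
√(L + 87650) = √((70192/1089 - 1504*√2/33) + 87650) = √(95521042/1089 - 1504*√2/33)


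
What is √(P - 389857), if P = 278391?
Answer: I*√111466 ≈ 333.87*I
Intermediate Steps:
√(P - 389857) = √(278391 - 389857) = √(-111466) = I*√111466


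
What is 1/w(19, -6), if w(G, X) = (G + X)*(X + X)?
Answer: -1/156 ≈ -0.0064103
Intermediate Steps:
w(G, X) = 2*X*(G + X) (w(G, X) = (G + X)*(2*X) = 2*X*(G + X))
1/w(19, -6) = 1/(2*(-6)*(19 - 6)) = 1/(2*(-6)*13) = 1/(-156) = -1/156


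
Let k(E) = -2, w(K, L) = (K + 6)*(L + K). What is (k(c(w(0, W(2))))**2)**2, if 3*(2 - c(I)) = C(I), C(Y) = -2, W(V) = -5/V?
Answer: 16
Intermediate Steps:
w(K, L) = (6 + K)*(K + L)
c(I) = 8/3 (c(I) = 2 - 1/3*(-2) = 2 + 2/3 = 8/3)
(k(c(w(0, W(2))))**2)**2 = ((-2)**2)**2 = 4**2 = 16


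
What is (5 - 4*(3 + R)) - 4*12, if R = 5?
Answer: -75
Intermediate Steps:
(5 - 4*(3 + R)) - 4*12 = (5 - 4*(3 + 5)) - 4*12 = (5 - 4*8) - 48 = (5 - 32) - 48 = -27 - 48 = -75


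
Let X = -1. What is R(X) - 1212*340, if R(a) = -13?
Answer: -412093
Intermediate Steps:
R(X) - 1212*340 = -13 - 1212*340 = -13 - 412080 = -412093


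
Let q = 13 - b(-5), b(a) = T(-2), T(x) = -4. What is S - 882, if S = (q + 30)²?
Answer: 1327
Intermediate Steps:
b(a) = -4
q = 17 (q = 13 - 1*(-4) = 13 + 4 = 17)
S = 2209 (S = (17 + 30)² = 47² = 2209)
S - 882 = 2209 - 882 = 1327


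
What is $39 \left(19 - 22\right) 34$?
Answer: $-3978$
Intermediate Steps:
$39 \left(19 - 22\right) 34 = 39 \left(-3\right) 34 = \left(-117\right) 34 = -3978$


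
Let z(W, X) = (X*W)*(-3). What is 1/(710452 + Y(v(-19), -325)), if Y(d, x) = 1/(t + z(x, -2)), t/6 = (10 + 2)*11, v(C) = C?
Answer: 1158/822703415 ≈ 1.4076e-6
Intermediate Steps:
z(W, X) = -3*W*X (z(W, X) = (W*X)*(-3) = -3*W*X)
t = 792 (t = 6*((10 + 2)*11) = 6*(12*11) = 6*132 = 792)
Y(d, x) = 1/(792 + 6*x) (Y(d, x) = 1/(792 - 3*x*(-2)) = 1/(792 + 6*x))
1/(710452 + Y(v(-19), -325)) = 1/(710452 + 1/(6*(132 - 325))) = 1/(710452 + (1/6)/(-193)) = 1/(710452 + (1/6)*(-1/193)) = 1/(710452 - 1/1158) = 1/(822703415/1158) = 1158/822703415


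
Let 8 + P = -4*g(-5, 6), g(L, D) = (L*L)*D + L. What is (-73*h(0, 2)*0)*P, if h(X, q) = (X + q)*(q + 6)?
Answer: 0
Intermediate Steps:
g(L, D) = L + D*L² (g(L, D) = L²*D + L = D*L² + L = L + D*L²)
h(X, q) = (6 + q)*(X + q) (h(X, q) = (X + q)*(6 + q) = (6 + q)*(X + q))
P = -588 (P = -8 - (-20)*(1 + 6*(-5)) = -8 - (-20)*(1 - 30) = -8 - (-20)*(-29) = -8 - 4*145 = -8 - 580 = -588)
(-73*h(0, 2)*0)*P = -73*(2² + 6*0 + 6*2 + 0*2)*0*(-588) = -73*(4 + 0 + 12 + 0)*0*(-588) = -1168*0*(-588) = -73*0*(-588) = 0*(-588) = 0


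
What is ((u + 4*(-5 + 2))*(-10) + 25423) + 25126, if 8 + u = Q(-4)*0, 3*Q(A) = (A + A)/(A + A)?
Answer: 50749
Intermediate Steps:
Q(A) = ⅓ (Q(A) = ((A + A)/(A + A))/3 = ((2*A)/((2*A)))/3 = ((2*A)*(1/(2*A)))/3 = (⅓)*1 = ⅓)
u = -8 (u = -8 + (⅓)*0 = -8 + 0 = -8)
((u + 4*(-5 + 2))*(-10) + 25423) + 25126 = ((-8 + 4*(-5 + 2))*(-10) + 25423) + 25126 = ((-8 + 4*(-3))*(-10) + 25423) + 25126 = ((-8 - 12)*(-10) + 25423) + 25126 = (-20*(-10) + 25423) + 25126 = (200 + 25423) + 25126 = 25623 + 25126 = 50749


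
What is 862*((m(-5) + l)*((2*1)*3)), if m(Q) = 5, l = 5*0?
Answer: 25860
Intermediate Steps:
l = 0
862*((m(-5) + l)*((2*1)*3)) = 862*((5 + 0)*((2*1)*3)) = 862*(5*(2*3)) = 862*(5*6) = 862*30 = 25860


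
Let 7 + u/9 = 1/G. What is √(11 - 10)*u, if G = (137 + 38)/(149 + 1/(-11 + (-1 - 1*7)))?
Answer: -36801/665 ≈ -55.340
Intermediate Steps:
G = 665/566 (G = 175/(149 + 1/(-11 + (-1 - 7))) = 175/(149 + 1/(-11 - 8)) = 175/(149 + 1/(-19)) = 175/(149 - 1/19) = 175/(2830/19) = 175*(19/2830) = 665/566 ≈ 1.1749)
u = -36801/665 (u = -63 + 9/(665/566) = -63 + 9*(566/665) = -63 + 5094/665 = -36801/665 ≈ -55.340)
√(11 - 10)*u = √(11 - 10)*(-36801/665) = √1*(-36801/665) = 1*(-36801/665) = -36801/665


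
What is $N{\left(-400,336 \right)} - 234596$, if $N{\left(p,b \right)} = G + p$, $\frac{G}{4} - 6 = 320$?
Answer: $-233692$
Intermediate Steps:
$G = 1304$ ($G = 24 + 4 \cdot 320 = 24 + 1280 = 1304$)
$N{\left(p,b \right)} = 1304 + p$
$N{\left(-400,336 \right)} - 234596 = \left(1304 - 400\right) - 234596 = 904 - 234596 = -233692$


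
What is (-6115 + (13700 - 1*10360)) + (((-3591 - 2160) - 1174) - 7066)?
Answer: -16766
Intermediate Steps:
(-6115 + (13700 - 1*10360)) + (((-3591 - 2160) - 1174) - 7066) = (-6115 + (13700 - 10360)) + ((-5751 - 1174) - 7066) = (-6115 + 3340) + (-6925 - 7066) = -2775 - 13991 = -16766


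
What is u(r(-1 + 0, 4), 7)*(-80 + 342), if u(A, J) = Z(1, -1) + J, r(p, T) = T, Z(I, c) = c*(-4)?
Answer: 2882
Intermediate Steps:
Z(I, c) = -4*c
u(A, J) = 4 + J (u(A, J) = -4*(-1) + J = 4 + J)
u(r(-1 + 0, 4), 7)*(-80 + 342) = (4 + 7)*(-80 + 342) = 11*262 = 2882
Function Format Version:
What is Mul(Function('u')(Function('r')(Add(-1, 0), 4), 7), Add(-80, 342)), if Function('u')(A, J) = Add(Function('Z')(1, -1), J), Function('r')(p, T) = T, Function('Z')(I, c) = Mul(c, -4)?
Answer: 2882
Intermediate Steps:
Function('Z')(I, c) = Mul(-4, c)
Function('u')(A, J) = Add(4, J) (Function('u')(A, J) = Add(Mul(-4, -1), J) = Add(4, J))
Mul(Function('u')(Function('r')(Add(-1, 0), 4), 7), Add(-80, 342)) = Mul(Add(4, 7), Add(-80, 342)) = Mul(11, 262) = 2882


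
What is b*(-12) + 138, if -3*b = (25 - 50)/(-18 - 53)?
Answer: 9898/71 ≈ 139.41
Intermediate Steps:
b = -25/213 (b = -(25 - 50)/(3*(-18 - 53)) = -(-25)/(3*(-71)) = -(-25)*(-1)/(3*71) = -1/3*25/71 = -25/213 ≈ -0.11737)
b*(-12) + 138 = -25/213*(-12) + 138 = 100/71 + 138 = 9898/71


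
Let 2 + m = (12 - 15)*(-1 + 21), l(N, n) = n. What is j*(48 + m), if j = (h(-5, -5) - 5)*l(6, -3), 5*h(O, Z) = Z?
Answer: -252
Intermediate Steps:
h(O, Z) = Z/5
j = 18 (j = ((1/5)*(-5) - 5)*(-3) = (-1 - 5)*(-3) = -6*(-3) = 18)
m = -62 (m = -2 + (12 - 15)*(-1 + 21) = -2 - 3*20 = -2 - 60 = -62)
j*(48 + m) = 18*(48 - 62) = 18*(-14) = -252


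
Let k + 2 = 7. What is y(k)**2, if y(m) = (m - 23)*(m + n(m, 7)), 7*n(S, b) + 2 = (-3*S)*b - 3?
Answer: 1822500/49 ≈ 37194.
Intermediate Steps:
n(S, b) = -5/7 - 3*S*b/7 (n(S, b) = -2/7 + ((-3*S)*b - 3)/7 = -2/7 + (-3*S*b - 3)/7 = -2/7 + (-3 - 3*S*b)/7 = -2/7 + (-3/7 - 3*S*b/7) = -5/7 - 3*S*b/7)
k = 5 (k = -2 + 7 = 5)
y(m) = (-23 + m)*(-5/7 - 2*m) (y(m) = (m - 23)*(m + (-5/7 - 3/7*m*7)) = (-23 + m)*(m + (-5/7 - 3*m)) = (-23 + m)*(-5/7 - 2*m))
y(k)**2 = (115/7 - 2*5**2 + (317/7)*5)**2 = (115/7 - 2*25 + 1585/7)**2 = (115/7 - 50 + 1585/7)**2 = (1350/7)**2 = 1822500/49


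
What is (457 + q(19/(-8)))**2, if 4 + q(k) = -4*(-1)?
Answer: 208849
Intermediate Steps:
q(k) = 0 (q(k) = -4 - 4*(-1) = -4 + 4 = 0)
(457 + q(19/(-8)))**2 = (457 + 0)**2 = 457**2 = 208849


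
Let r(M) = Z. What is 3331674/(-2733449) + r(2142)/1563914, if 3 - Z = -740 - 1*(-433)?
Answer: -2604802121423/2137439579693 ≈ -1.2187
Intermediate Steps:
Z = 310 (Z = 3 - (-740 - 1*(-433)) = 3 - (-740 + 433) = 3 - 1*(-307) = 3 + 307 = 310)
r(M) = 310
3331674/(-2733449) + r(2142)/1563914 = 3331674/(-2733449) + 310/1563914 = 3331674*(-1/2733449) + 310*(1/1563914) = -3331674/2733449 + 155/781957 = -2604802121423/2137439579693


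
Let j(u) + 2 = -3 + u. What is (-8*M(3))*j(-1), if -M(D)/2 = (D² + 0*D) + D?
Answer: -1152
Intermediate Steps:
j(u) = -5 + u (j(u) = -2 + (-3 + u) = -5 + u)
M(D) = -2*D - 2*D² (M(D) = -2*((D² + 0*D) + D) = -2*((D² + 0) + D) = -2*(D² + D) = -2*(D + D²) = -2*D - 2*D²)
(-8*M(3))*j(-1) = (-(-16)*3*(1 + 3))*(-5 - 1) = -(-16)*3*4*(-6) = -8*(-24)*(-6) = 192*(-6) = -1152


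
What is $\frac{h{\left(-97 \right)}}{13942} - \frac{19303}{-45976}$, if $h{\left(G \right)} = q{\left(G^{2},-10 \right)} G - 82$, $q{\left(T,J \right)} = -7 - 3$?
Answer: $\frac{154974557}{320498696} \approx 0.48354$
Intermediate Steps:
$q{\left(T,J \right)} = -10$ ($q{\left(T,J \right)} = -7 - 3 = -10$)
$h{\left(G \right)} = -82 - 10 G$ ($h{\left(G \right)} = - 10 G - 82 = -82 - 10 G$)
$\frac{h{\left(-97 \right)}}{13942} - \frac{19303}{-45976} = \frac{-82 - -970}{13942} - \frac{19303}{-45976} = \left(-82 + 970\right) \frac{1}{13942} - - \frac{19303}{45976} = 888 \cdot \frac{1}{13942} + \frac{19303}{45976} = \frac{444}{6971} + \frac{19303}{45976} = \frac{154974557}{320498696}$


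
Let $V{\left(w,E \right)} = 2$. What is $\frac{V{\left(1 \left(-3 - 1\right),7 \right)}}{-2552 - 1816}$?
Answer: $- \frac{1}{2184} \approx -0.00045788$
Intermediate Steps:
$\frac{V{\left(1 \left(-3 - 1\right),7 \right)}}{-2552 - 1816} = \frac{2}{-2552 - 1816} = \frac{2}{-4368} = 2 \left(- \frac{1}{4368}\right) = - \frac{1}{2184}$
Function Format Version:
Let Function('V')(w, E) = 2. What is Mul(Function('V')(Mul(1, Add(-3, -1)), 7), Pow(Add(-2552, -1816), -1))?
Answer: Rational(-1, 2184) ≈ -0.00045788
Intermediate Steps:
Mul(Function('V')(Mul(1, Add(-3, -1)), 7), Pow(Add(-2552, -1816), -1)) = Mul(2, Pow(Add(-2552, -1816), -1)) = Mul(2, Pow(-4368, -1)) = Mul(2, Rational(-1, 4368)) = Rational(-1, 2184)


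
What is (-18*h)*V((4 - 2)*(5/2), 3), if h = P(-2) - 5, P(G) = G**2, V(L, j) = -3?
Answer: -54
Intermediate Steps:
h = -1 (h = (-2)**2 - 5 = 4 - 5 = -1)
(-18*h)*V((4 - 2)*(5/2), 3) = -18*(-1)*(-3) = 18*(-3) = -54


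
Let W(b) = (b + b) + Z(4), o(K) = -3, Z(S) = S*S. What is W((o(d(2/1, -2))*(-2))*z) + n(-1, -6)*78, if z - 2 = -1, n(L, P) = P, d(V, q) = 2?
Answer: -440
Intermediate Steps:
Z(S) = S²
z = 1 (z = 2 - 1 = 1)
W(b) = 16 + 2*b (W(b) = (b + b) + 4² = 2*b + 16 = 16 + 2*b)
W((o(d(2/1, -2))*(-2))*z) + n(-1, -6)*78 = (16 + 2*(-3*(-2)*1)) - 6*78 = (16 + 2*(6*1)) - 468 = (16 + 2*6) - 468 = (16 + 12) - 468 = 28 - 468 = -440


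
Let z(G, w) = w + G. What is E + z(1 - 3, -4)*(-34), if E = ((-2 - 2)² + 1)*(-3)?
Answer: 153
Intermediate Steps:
z(G, w) = G + w
E = -51 (E = ((-4)² + 1)*(-3) = (16 + 1)*(-3) = 17*(-3) = -51)
E + z(1 - 3, -4)*(-34) = -51 + ((1 - 3) - 4)*(-34) = -51 + (-2 - 4)*(-34) = -51 - 6*(-34) = -51 + 204 = 153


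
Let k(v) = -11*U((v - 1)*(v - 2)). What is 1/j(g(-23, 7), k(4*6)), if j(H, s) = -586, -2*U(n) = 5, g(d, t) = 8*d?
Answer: -1/586 ≈ -0.0017065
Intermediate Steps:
U(n) = -5/2 (U(n) = -½*5 = -5/2)
k(v) = 55/2 (k(v) = -11*(-5/2) = 55/2)
1/j(g(-23, 7), k(4*6)) = 1/(-586) = -1/586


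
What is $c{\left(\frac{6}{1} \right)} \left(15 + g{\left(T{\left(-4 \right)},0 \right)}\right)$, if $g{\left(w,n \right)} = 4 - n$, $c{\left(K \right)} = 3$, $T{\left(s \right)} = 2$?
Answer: $57$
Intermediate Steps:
$c{\left(\frac{6}{1} \right)} \left(15 + g{\left(T{\left(-4 \right)},0 \right)}\right) = 3 \left(15 + \left(4 - 0\right)\right) = 3 \left(15 + \left(4 + 0\right)\right) = 3 \left(15 + 4\right) = 3 \cdot 19 = 57$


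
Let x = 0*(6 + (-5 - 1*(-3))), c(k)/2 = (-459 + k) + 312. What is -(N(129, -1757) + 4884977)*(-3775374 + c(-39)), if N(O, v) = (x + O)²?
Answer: 18507264557028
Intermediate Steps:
c(k) = -294 + 2*k (c(k) = 2*((-459 + k) + 312) = 2*(-147 + k) = -294 + 2*k)
x = 0 (x = 0*(6 + (-5 + 3)) = 0*(6 - 2) = 0*4 = 0)
N(O, v) = O² (N(O, v) = (0 + O)² = O²)
-(N(129, -1757) + 4884977)*(-3775374 + c(-39)) = -(129² + 4884977)*(-3775374 + (-294 + 2*(-39))) = -(16641 + 4884977)*(-3775374 + (-294 - 78)) = -4901618*(-3775374 - 372) = -4901618*(-3775746) = -1*(-18507264557028) = 18507264557028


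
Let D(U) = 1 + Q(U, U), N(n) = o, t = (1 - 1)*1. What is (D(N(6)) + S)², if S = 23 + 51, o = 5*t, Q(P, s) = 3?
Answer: 6084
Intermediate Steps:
t = 0 (t = 0*1 = 0)
o = 0 (o = 5*0 = 0)
N(n) = 0
S = 74
D(U) = 4 (D(U) = 1 + 3 = 4)
(D(N(6)) + S)² = (4 + 74)² = 78² = 6084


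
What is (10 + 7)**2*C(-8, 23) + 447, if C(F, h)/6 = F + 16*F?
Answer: -235377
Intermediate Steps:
C(F, h) = 102*F (C(F, h) = 6*(F + 16*F) = 6*(17*F) = 102*F)
(10 + 7)**2*C(-8, 23) + 447 = (10 + 7)**2*(102*(-8)) + 447 = 17**2*(-816) + 447 = 289*(-816) + 447 = -235824 + 447 = -235377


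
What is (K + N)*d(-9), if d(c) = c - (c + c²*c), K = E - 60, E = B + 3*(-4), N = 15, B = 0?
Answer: -41553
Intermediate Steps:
E = -12 (E = 0 + 3*(-4) = 0 - 12 = -12)
K = -72 (K = -12 - 60 = -72)
d(c) = -c³ (d(c) = c - (c + c³) = c + (-c - c³) = -c³)
(K + N)*d(-9) = (-72 + 15)*(-1*(-9)³) = -(-57)*(-729) = -57*729 = -41553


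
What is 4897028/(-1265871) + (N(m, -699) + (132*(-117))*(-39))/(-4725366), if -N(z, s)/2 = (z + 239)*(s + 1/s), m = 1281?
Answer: -34809460048294/7829983042821 ≈ -4.4457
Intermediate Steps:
N(z, s) = -2*(239 + z)*(s + 1/s) (N(z, s) = -2*(z + 239)*(s + 1/s) = -2*(239 + z)*(s + 1/s))
4897028/(-1265871) + (N(m, -699) + (132*(-117))*(-39))/(-4725366) = 4897028/(-1265871) + (2*(-239 - 1*1281 + (-699)²*(-239 - 1*1281))/(-699) + (132*(-117))*(-39))/(-4725366) = 4897028*(-1/1265871) + (2*(-1/699)*(-239 - 1281 + 488601*(-239 - 1281)) - 15444*(-39))*(-1/4725366) = -4897028/1265871 + (2*(-1/699)*(-239 - 1281 + 488601*(-1520)) + 602316)*(-1/4725366) = -4897028/1265871 + (2*(-1/699)*(-239 - 1281 - 742673520) + 602316)*(-1/4725366) = -4897028/1265871 + (2*(-1/699)*(-742675040) + 602316)*(-1/4725366) = -4897028/1265871 + (1485350080/699 + 602316)*(-1/4725366) = -4897028/1265871 + (1906368964/699)*(-1/4725366) = -4897028/1265871 - 10709938/18556353 = -34809460048294/7829983042821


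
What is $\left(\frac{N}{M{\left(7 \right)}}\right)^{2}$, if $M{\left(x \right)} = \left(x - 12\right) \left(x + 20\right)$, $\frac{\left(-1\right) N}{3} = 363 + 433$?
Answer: $\frac{633616}{2025} \approx 312.9$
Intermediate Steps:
$N = -2388$ ($N = - 3 \left(363 + 433\right) = \left(-3\right) 796 = -2388$)
$M{\left(x \right)} = \left(-12 + x\right) \left(20 + x\right)$
$\left(\frac{N}{M{\left(7 \right)}}\right)^{2} = \left(- \frac{2388}{-240 + 7^{2} + 8 \cdot 7}\right)^{2} = \left(- \frac{2388}{-240 + 49 + 56}\right)^{2} = \left(- \frac{2388}{-135}\right)^{2} = \left(\left(-2388\right) \left(- \frac{1}{135}\right)\right)^{2} = \left(\frac{796}{45}\right)^{2} = \frac{633616}{2025}$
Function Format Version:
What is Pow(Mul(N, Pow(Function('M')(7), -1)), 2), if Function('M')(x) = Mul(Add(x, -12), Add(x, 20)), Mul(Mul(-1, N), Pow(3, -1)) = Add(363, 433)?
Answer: Rational(633616, 2025) ≈ 312.90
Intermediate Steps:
N = -2388 (N = Mul(-3, Add(363, 433)) = Mul(-3, 796) = -2388)
Function('M')(x) = Mul(Add(-12, x), Add(20, x))
Pow(Mul(N, Pow(Function('M')(7), -1)), 2) = Pow(Mul(-2388, Pow(Add(-240, Pow(7, 2), Mul(8, 7)), -1)), 2) = Pow(Mul(-2388, Pow(Add(-240, 49, 56), -1)), 2) = Pow(Mul(-2388, Pow(-135, -1)), 2) = Pow(Mul(-2388, Rational(-1, 135)), 2) = Pow(Rational(796, 45), 2) = Rational(633616, 2025)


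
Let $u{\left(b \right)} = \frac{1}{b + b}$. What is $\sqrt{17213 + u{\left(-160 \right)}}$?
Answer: $\frac{\sqrt{27540795}}{40} \approx 131.2$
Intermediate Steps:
$u{\left(b \right)} = \frac{1}{2 b}$
$\sqrt{17213 + u{\left(-160 \right)}} = \sqrt{17213 + \frac{1}{2 \left(-160\right)}} = \sqrt{17213 + \frac{1}{2} \left(- \frac{1}{160}\right)} = \sqrt{17213 - \frac{1}{320}} = \sqrt{\frac{5508159}{320}} = \frac{\sqrt{27540795}}{40}$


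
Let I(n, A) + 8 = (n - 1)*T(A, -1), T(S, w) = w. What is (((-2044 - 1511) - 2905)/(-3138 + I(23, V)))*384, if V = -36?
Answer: 25840/33 ≈ 783.03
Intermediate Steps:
I(n, A) = -7 - n (I(n, A) = -8 + (n - 1)*(-1) = -8 + (-1 + n)*(-1) = -8 + (1 - n) = -7 - n)
(((-2044 - 1511) - 2905)/(-3138 + I(23, V)))*384 = (((-2044 - 1511) - 2905)/(-3138 + (-7 - 1*23)))*384 = ((-3555 - 2905)/(-3138 + (-7 - 23)))*384 = -6460/(-3138 - 30)*384 = -6460/(-3168)*384 = -6460*(-1/3168)*384 = (1615/792)*384 = 25840/33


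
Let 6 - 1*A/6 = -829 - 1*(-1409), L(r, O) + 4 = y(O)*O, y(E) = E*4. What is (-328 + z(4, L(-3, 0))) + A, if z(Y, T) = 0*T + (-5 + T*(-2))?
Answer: -3769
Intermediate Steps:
y(E) = 4*E
L(r, O) = -4 + 4*O² (L(r, O) = -4 + (4*O)*O = -4 + 4*O²)
A = -3444 (A = 36 - 6*(-829 - 1*(-1409)) = 36 - 6*(-829 + 1409) = 36 - 6*580 = 36 - 3480 = -3444)
z(Y, T) = -5 - 2*T (z(Y, T) = 0 + (-5 - 2*T) = -5 - 2*T)
(-328 + z(4, L(-3, 0))) + A = (-328 + (-5 - 2*(-4 + 4*0²))) - 3444 = (-328 + (-5 - 2*(-4 + 4*0))) - 3444 = (-328 + (-5 - 2*(-4 + 0))) - 3444 = (-328 + (-5 - 2*(-4))) - 3444 = (-328 + (-5 + 8)) - 3444 = (-328 + 3) - 3444 = -325 - 3444 = -3769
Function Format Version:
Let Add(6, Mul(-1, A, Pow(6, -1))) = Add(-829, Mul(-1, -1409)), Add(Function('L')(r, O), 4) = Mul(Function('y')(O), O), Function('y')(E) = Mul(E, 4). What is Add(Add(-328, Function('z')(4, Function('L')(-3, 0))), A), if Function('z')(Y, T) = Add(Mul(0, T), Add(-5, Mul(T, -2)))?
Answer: -3769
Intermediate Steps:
Function('y')(E) = Mul(4, E)
Function('L')(r, O) = Add(-4, Mul(4, Pow(O, 2))) (Function('L')(r, O) = Add(-4, Mul(Mul(4, O), O)) = Add(-4, Mul(4, Pow(O, 2))))
A = -3444 (A = Add(36, Mul(-6, Add(-829, Mul(-1, -1409)))) = Add(36, Mul(-6, Add(-829, 1409))) = Add(36, Mul(-6, 580)) = Add(36, -3480) = -3444)
Function('z')(Y, T) = Add(-5, Mul(-2, T)) (Function('z')(Y, T) = Add(0, Add(-5, Mul(-2, T))) = Add(-5, Mul(-2, T)))
Add(Add(-328, Function('z')(4, Function('L')(-3, 0))), A) = Add(Add(-328, Add(-5, Mul(-2, Add(-4, Mul(4, Pow(0, 2)))))), -3444) = Add(Add(-328, Add(-5, Mul(-2, Add(-4, Mul(4, 0))))), -3444) = Add(Add(-328, Add(-5, Mul(-2, Add(-4, 0)))), -3444) = Add(Add(-328, Add(-5, Mul(-2, -4))), -3444) = Add(Add(-328, Add(-5, 8)), -3444) = Add(Add(-328, 3), -3444) = Add(-325, -3444) = -3769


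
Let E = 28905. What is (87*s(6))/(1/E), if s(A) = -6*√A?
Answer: -15088410*√6 ≈ -3.6959e+7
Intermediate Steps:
(87*s(6))/(1/E) = (87*(-6*√6))/(1/28905) = (-522*√6)/(1/28905) = -522*√6*28905 = -15088410*√6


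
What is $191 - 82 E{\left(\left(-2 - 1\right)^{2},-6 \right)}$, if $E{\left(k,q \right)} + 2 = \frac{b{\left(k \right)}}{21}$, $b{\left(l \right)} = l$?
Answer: $\frac{2239}{7} \approx 319.86$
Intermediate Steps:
$E{\left(k,q \right)} = -2 + \frac{k}{21}$
$191 - 82 E{\left(\left(-2 - 1\right)^{2},-6 \right)} = 191 - 82 \left(-2 + \frac{\left(-2 - 1\right)^{2}}{21}\right) = 191 - 82 \left(-2 + \frac{\left(-3\right)^{2}}{21}\right) = 191 - 82 \left(-2 + \frac{1}{21} \cdot 9\right) = 191 - 82 \left(-2 + \frac{3}{7}\right) = 191 - - \frac{902}{7} = 191 + \frac{902}{7} = \frac{2239}{7}$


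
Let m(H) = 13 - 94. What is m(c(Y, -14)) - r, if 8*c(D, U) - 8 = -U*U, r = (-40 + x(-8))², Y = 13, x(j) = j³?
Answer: -304785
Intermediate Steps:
r = 304704 (r = (-40 + (-8)³)² = (-40 - 512)² = (-552)² = 304704)
c(D, U) = 1 - U²/8 (c(D, U) = 1 + (-U*U)/8 = 1 + (-U²)/8 = 1 - U²/8)
m(H) = -81
m(c(Y, -14)) - r = -81 - 1*304704 = -81 - 304704 = -304785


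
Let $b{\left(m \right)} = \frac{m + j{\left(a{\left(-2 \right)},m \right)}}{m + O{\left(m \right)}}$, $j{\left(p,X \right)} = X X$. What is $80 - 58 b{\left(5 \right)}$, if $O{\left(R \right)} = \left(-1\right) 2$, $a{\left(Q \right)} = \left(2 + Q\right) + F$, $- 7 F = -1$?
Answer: $-500$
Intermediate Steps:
$F = \frac{1}{7}$ ($F = \left(- \frac{1}{7}\right) \left(-1\right) = \frac{1}{7} \approx 0.14286$)
$a{\left(Q \right)} = \frac{15}{7} + Q$ ($a{\left(Q \right)} = \left(2 + Q\right) + \frac{1}{7} = \frac{15}{7} + Q$)
$j{\left(p,X \right)} = X^{2}$
$O{\left(R \right)} = -2$
$b{\left(m \right)} = \frac{m + m^{2}}{-2 + m}$ ($b{\left(m \right)} = \frac{m + m^{2}}{m - 2} = \frac{m + m^{2}}{-2 + m}$)
$80 - 58 b{\left(5 \right)} = 80 - 58 \frac{5 \left(1 + 5\right)}{-2 + 5} = 80 - 58 \cdot 5 \cdot \frac{1}{3} \cdot 6 = 80 - 580 = -500$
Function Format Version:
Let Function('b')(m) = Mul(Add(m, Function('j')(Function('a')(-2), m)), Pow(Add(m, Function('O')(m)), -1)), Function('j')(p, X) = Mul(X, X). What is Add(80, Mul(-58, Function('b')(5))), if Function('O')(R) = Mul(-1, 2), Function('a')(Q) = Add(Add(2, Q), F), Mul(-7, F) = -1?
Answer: -500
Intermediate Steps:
F = Rational(1, 7) (F = Mul(Rational(-1, 7), -1) = Rational(1, 7) ≈ 0.14286)
Function('a')(Q) = Add(Rational(15, 7), Q) (Function('a')(Q) = Add(Add(2, Q), Rational(1, 7)) = Add(Rational(15, 7), Q))
Function('j')(p, X) = Pow(X, 2)
Function('O')(R) = -2
Function('b')(m) = Mul(Pow(Add(-2, m), -1), Add(m, Pow(m, 2))) (Function('b')(m) = Mul(Add(m, Pow(m, 2)), Pow(Add(m, -2), -1)) = Mul(Add(m, Pow(m, 2)), Pow(Add(-2, m), -1)) = Mul(Pow(Add(-2, m), -1), Add(m, Pow(m, 2))))
Add(80, Mul(-58, Function('b')(5))) = Add(80, Mul(-58, Mul(5, Pow(Add(-2, 5), -1), Add(1, 5)))) = Add(80, Mul(-58, Mul(5, Pow(3, -1), 6))) = Add(80, Mul(-58, Mul(5, Rational(1, 3), 6))) = Add(80, Mul(-58, 10)) = Add(80, -580) = -500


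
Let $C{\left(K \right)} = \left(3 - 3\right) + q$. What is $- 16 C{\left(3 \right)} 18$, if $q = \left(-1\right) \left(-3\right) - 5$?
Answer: $576$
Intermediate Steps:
$q = -2$ ($q = 3 - 5 = -2$)
$C{\left(K \right)} = -2$ ($C{\left(K \right)} = \left(3 - 3\right) - 2 = 0 - 2 = -2$)
$- 16 C{\left(3 \right)} 18 = \left(-16\right) \left(-2\right) 18 = 32 \cdot 18 = 576$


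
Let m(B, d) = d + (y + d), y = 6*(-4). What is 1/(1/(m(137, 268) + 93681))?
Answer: 94193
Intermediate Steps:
y = -24
m(B, d) = -24 + 2*d (m(B, d) = d + (-24 + d) = -24 + 2*d)
1/(1/(m(137, 268) + 93681)) = 1/(1/((-24 + 2*268) + 93681)) = 1/(1/((-24 + 536) + 93681)) = 1/(1/(512 + 93681)) = 1/(1/94193) = 94193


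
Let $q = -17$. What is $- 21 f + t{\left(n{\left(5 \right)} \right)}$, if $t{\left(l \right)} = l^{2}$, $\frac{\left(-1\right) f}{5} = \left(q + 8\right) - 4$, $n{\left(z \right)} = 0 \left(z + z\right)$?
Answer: $-1365$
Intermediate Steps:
$n{\left(z \right)} = 0$ ($n{\left(z \right)} = 0 \cdot 2 z = 0$)
$f = 65$ ($f = - 5 \left(\left(-17 + 8\right) - 4\right) = - 5 \left(-9 - 4\right) = \left(-5\right) \left(-13\right) = 65$)
$- 21 f + t{\left(n{\left(5 \right)} \right)} = \left(-21\right) 65 + 0^{2} = -1365 + 0 = -1365$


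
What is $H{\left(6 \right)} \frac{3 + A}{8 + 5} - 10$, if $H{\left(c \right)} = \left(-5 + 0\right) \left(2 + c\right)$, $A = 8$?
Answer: $- \frac{570}{13} \approx -43.846$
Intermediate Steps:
$H{\left(c \right)} = -10 - 5 c$ ($H{\left(c \right)} = - 5 \left(2 + c\right) = -10 - 5 c$)
$H{\left(6 \right)} \frac{3 + A}{8 + 5} - 10 = \left(-10 - 30\right) \frac{3 + 8}{8 + 5} - 10 = \left(-10 - 30\right) \frac{11}{13} - 10 = - 40 \cdot 11 \cdot \frac{1}{13} - 10 = \left(-40\right) \frac{11}{13} - 10 = - \frac{440}{13} - 10 = - \frac{570}{13}$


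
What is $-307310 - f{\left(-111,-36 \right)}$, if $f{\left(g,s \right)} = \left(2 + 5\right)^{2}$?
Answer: $-307359$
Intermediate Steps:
$f{\left(g,s \right)} = 49$ ($f{\left(g,s \right)} = 7^{2} = 49$)
$-307310 - f{\left(-111,-36 \right)} = -307310 - 49 = -307359$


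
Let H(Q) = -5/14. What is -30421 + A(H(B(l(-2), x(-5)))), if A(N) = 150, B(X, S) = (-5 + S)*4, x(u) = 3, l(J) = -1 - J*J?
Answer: -30271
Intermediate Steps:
l(J) = -1 - J²
B(X, S) = -20 + 4*S
H(Q) = -5/14 (H(Q) = -5*1/14 = -5/14)
-30421 + A(H(B(l(-2), x(-5)))) = -30421 + 150 = -30271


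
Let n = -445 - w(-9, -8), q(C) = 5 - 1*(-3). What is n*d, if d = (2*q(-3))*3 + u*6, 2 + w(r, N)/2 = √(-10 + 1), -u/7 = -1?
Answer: -39690 - 540*I ≈ -39690.0 - 540.0*I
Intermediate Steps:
u = 7 (u = -7*(-1) = 7)
w(r, N) = -4 + 6*I (w(r, N) = -4 + 2*√(-10 + 1) = -4 + 2*√(-9) = -4 + 2*(3*I) = -4 + 6*I)
q(C) = 8 (q(C) = 5 + 3 = 8)
n = -441 - 6*I (n = -445 - (-4 + 6*I) = -445 + (4 - 6*I) = -441 - 6*I ≈ -441.0 - 6.0*I)
d = 90 (d = (2*8)*3 + 7*6 = 16*3 + 42 = 48 + 42 = 90)
n*d = (-441 - 6*I)*90 = -39690 - 540*I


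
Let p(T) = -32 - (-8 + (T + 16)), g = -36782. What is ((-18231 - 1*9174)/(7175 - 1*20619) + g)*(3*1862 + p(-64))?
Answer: -1386987797415/6722 ≈ -2.0634e+8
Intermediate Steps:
p(T) = -40 - T (p(T) = -32 - (-8 + (16 + T)) = -32 - (8 + T) = -32 + (-8 - T) = -40 - T)
((-18231 - 1*9174)/(7175 - 1*20619) + g)*(3*1862 + p(-64)) = ((-18231 - 1*9174)/(7175 - 1*20619) - 36782)*(3*1862 + (-40 - 1*(-64))) = ((-18231 - 9174)/(7175 - 20619) - 36782)*(5586 + (-40 + 64)) = (-27405/(-13444) - 36782)*(5586 + 24) = (-27405*(-1/13444) - 36782)*5610 = (27405/13444 - 36782)*5610 = -494469803/13444*5610 = -1386987797415/6722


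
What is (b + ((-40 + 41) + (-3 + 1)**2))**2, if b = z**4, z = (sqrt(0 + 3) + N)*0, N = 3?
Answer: 25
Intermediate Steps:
z = 0 (z = (sqrt(0 + 3) + 3)*0 = (sqrt(3) + 3)*0 = (3 + sqrt(3))*0 = 0)
b = 0 (b = 0**4 = 0)
(b + ((-40 + 41) + (-3 + 1)**2))**2 = (0 + ((-40 + 41) + (-3 + 1)**2))**2 = (0 + (1 + (-2)**2))**2 = (0 + (1 + 4))**2 = (0 + 5)**2 = 5**2 = 25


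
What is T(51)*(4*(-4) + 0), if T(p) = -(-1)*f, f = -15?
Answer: 240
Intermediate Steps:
T(p) = -15 (T(p) = -(-1)*(-15) = -1*15 = -15)
T(51)*(4*(-4) + 0) = -15*(4*(-4) + 0) = -15*(-16 + 0) = -15*(-16) = 240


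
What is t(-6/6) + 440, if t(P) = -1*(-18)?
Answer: 458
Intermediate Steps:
t(P) = 18
t(-6/6) + 440 = 18 + 440 = 458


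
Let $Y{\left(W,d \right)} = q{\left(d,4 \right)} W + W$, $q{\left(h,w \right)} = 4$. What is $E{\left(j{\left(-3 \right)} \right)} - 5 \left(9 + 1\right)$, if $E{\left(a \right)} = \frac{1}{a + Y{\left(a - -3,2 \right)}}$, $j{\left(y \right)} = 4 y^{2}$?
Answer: $- \frac{11549}{231} \approx -49.996$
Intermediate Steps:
$Y{\left(W,d \right)} = 5 W$ ($Y{\left(W,d \right)} = 4 W + W = 5 W$)
$E{\left(a \right)} = \frac{1}{15 + 6 a}$ ($E{\left(a \right)} = \frac{1}{a + 5 \left(a - -3\right)} = \frac{1}{a + 5 \left(a + 3\right)} = \frac{1}{a + 5 \left(3 + a\right)} = \frac{1}{a + \left(15 + 5 a\right)} = \frac{1}{15 + 6 a}$)
$E{\left(j{\left(-3 \right)} \right)} - 5 \left(9 + 1\right) = \frac{1}{3 \left(5 + 2 \cdot 4 \left(-3\right)^{2}\right)} - 5 \left(9 + 1\right) = \frac{1}{3 \left(5 + 2 \cdot 4 \cdot 9\right)} - 5 \cdot 10 = \frac{1}{3 \left(5 + 2 \cdot 36\right)} - 50 = \frac{1}{3 \left(5 + 72\right)} - 50 = \frac{1}{3 \cdot 77} - 50 = \frac{1}{3} \cdot \frac{1}{77} - 50 = \frac{1}{231} - 50 = - \frac{11549}{231}$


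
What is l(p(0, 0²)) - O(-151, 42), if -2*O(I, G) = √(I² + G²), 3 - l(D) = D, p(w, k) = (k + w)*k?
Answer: 3 + 17*√85/2 ≈ 81.366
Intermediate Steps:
p(w, k) = k*(k + w)
l(D) = 3 - D
O(I, G) = -√(G² + I²)/2 (O(I, G) = -√(I² + G²)/2 = -√(G² + I²)/2)
l(p(0, 0²)) - O(-151, 42) = (3 - 0²*(0² + 0)) - (-1)*√(42² + (-151)²)/2 = (3 - 0*(0 + 0)) - (-1)*√(1764 + 22801)/2 = (3 - 0*0) - (-1)*√24565/2 = (3 - 1*0) - (-1)*17*√85/2 = (3 + 0) - (-17)*√85/2 = 3 + 17*√85/2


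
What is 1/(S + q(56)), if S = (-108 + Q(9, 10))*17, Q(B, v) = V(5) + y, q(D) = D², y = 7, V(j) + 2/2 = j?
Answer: 1/1487 ≈ 0.00067249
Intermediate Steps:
V(j) = -1 + j
Q(B, v) = 11 (Q(B, v) = (-1 + 5) + 7 = 4 + 7 = 11)
S = -1649 (S = (-108 + 11)*17 = -97*17 = -1649)
1/(S + q(56)) = 1/(-1649 + 56²) = 1/(-1649 + 3136) = 1/1487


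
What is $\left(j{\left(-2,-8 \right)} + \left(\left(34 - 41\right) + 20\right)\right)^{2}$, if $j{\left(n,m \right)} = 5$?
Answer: $324$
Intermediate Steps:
$\left(j{\left(-2,-8 \right)} + \left(\left(34 - 41\right) + 20\right)\right)^{2} = \left(5 + \left(\left(34 - 41\right) + 20\right)\right)^{2} = \left(5 + \left(-7 + 20\right)\right)^{2} = \left(5 + 13\right)^{2} = 18^{2} = 324$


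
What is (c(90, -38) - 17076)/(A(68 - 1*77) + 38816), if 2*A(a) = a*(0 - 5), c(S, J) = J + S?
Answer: -34048/77677 ≈ -0.43833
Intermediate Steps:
A(a) = -5*a/2 (A(a) = (a*(0 - 5))/2 = (a*(-5))/2 = (-5*a)/2 = -5*a/2)
(c(90, -38) - 17076)/(A(68 - 1*77) + 38816) = ((-38 + 90) - 17076)/(-5*(68 - 1*77)/2 + 38816) = (52 - 17076)/(-5*(68 - 77)/2 + 38816) = -17024/(-5/2*(-9) + 38816) = -17024/(45/2 + 38816) = -17024/77677/2 = -17024*2/77677 = -34048/77677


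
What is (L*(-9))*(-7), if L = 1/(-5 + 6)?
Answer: 63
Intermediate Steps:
L = 1 (L = 1/1 = 1)
(L*(-9))*(-7) = (1*(-9))*(-7) = -9*(-7) = 63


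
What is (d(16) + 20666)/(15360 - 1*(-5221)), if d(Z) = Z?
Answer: 20682/20581 ≈ 1.0049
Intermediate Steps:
(d(16) + 20666)/(15360 - 1*(-5221)) = (16 + 20666)/(15360 - 1*(-5221)) = 20682/(15360 + 5221) = 20682/20581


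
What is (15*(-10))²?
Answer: 22500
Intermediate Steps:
(15*(-10))² = (-150)² = 22500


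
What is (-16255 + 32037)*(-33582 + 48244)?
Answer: 231395684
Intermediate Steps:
(-16255 + 32037)*(-33582 + 48244) = 15782*14662 = 231395684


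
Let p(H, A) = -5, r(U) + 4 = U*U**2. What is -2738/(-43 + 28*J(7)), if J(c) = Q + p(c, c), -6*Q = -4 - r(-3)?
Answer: 2738/309 ≈ 8.8608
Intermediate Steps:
r(U) = -4 + U**3 (r(U) = -4 + U*U**2 = -4 + U**3)
Q = -9/2 (Q = -(-4 - (-4 + (-3)**3))/6 = -(-4 - (-4 - 27))/6 = -(-4 - 1*(-31))/6 = -(-4 + 31)/6 = -1/6*27 = -9/2 ≈ -4.5000)
J(c) = -19/2 (J(c) = -9/2 - 5 = -19/2)
-2738/(-43 + 28*J(7)) = -2738/(-43 + 28*(-19/2)) = -2738/(-43 - 266) = -2738/(-309) = -2738*(-1/309) = 2738/309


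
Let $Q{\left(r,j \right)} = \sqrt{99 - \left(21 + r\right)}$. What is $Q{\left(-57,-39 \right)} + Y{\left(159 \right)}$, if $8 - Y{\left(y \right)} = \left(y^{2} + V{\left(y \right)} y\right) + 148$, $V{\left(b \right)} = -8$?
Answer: $-24149 + 3 \sqrt{15} \approx -24137.0$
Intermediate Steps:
$Q{\left(r,j \right)} = \sqrt{78 - r}$
$Y{\left(y \right)} = -140 - y^{2} + 8 y$ ($Y{\left(y \right)} = 8 - \left(\left(y^{2} - 8 y\right) + 148\right) = 8 - \left(148 + y^{2} - 8 y\right) = -140 - y^{2} + 8 y$)
$Q{\left(-57,-39 \right)} + Y{\left(159 \right)} = \sqrt{78 - -57} - 24149 = \sqrt{78 + 57} - 24149 = \sqrt{135} - 24149 = 3 \sqrt{15} - 24149 = -24149 + 3 \sqrt{15}$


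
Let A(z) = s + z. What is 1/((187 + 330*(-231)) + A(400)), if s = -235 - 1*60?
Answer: -1/75938 ≈ -1.3169e-5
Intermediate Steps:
s = -295 (s = -235 - 60 = -295)
A(z) = -295 + z
1/((187 + 330*(-231)) + A(400)) = 1/((187 + 330*(-231)) + (-295 + 400)) = 1/((187 - 76230) + 105) = 1/(-76043 + 105) = 1/(-75938) = -1/75938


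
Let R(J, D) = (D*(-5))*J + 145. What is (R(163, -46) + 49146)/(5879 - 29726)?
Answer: -28927/7949 ≈ -3.6391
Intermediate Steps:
R(J, D) = 145 - 5*D*J (R(J, D) = (-5*D)*J + 145 = -5*D*J + 145 = 145 - 5*D*J)
(R(163, -46) + 49146)/(5879 - 29726) = ((145 - 5*(-46)*163) + 49146)/(5879 - 29726) = ((145 + 37490) + 49146)/(-23847) = (37635 + 49146)*(-1/23847) = 86781*(-1/23847) = -28927/7949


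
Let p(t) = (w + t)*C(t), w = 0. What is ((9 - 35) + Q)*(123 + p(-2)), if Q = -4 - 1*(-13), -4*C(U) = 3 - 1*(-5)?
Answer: -2159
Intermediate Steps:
C(U) = -2 (C(U) = -(3 - 1*(-5))/4 = -(3 + 5)/4 = -¼*8 = -2)
Q = 9 (Q = -4 + 13 = 9)
p(t) = -2*t (p(t) = (0 + t)*(-2) = t*(-2) = -2*t)
((9 - 35) + Q)*(123 + p(-2)) = ((9 - 35) + 9)*(123 - 2*(-2)) = (-26 + 9)*(123 + 4) = -17*127 = -2159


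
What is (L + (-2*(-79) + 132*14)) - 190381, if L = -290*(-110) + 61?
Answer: -156414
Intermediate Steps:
L = 31961 (L = 31900 + 61 = 31961)
(L + (-2*(-79) + 132*14)) - 190381 = (31961 + (-2*(-79) + 132*14)) - 190381 = (31961 + (158 + 1848)) - 190381 = (31961 + 2006) - 190381 = 33967 - 190381 = -156414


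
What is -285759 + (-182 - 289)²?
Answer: -63918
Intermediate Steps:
-285759 + (-182 - 289)² = -285759 + (-471)² = -285759 + 221841 = -63918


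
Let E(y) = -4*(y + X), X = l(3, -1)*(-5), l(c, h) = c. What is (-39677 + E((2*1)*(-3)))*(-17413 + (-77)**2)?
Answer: 454686012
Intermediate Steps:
X = -15 (X = 3*(-5) = -15)
E(y) = 60 - 4*y (E(y) = -4*(y - 15) = -4*(-15 + y) = 60 - 4*y)
(-39677 + E((2*1)*(-3)))*(-17413 + (-77)**2) = (-39677 + (60 - 4*2*1*(-3)))*(-17413 + (-77)**2) = (-39677 + (60 - 8*(-3)))*(-17413 + 5929) = (-39677 + (60 - 4*(-6)))*(-11484) = (-39677 + (60 + 24))*(-11484) = (-39677 + 84)*(-11484) = -39593*(-11484) = 454686012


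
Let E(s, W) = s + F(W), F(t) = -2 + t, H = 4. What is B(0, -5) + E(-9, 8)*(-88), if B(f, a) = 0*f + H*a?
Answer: 244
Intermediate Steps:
B(f, a) = 4*a (B(f, a) = 0*f + 4*a = 0 + 4*a = 4*a)
E(s, W) = -2 + W + s (E(s, W) = s + (-2 + W) = -2 + W + s)
B(0, -5) + E(-9, 8)*(-88) = 4*(-5) + (-2 + 8 - 9)*(-88) = -20 - 3*(-88) = -20 + 264 = 244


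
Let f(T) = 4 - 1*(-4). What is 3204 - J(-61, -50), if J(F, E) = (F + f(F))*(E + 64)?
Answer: 3946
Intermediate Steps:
f(T) = 8 (f(T) = 4 + 4 = 8)
J(F, E) = (8 + F)*(64 + E) (J(F, E) = (F + 8)*(E + 64) = (8 + F)*(64 + E))
3204 - J(-61, -50) = 3204 - (512 + 8*(-50) + 64*(-61) - 50*(-61)) = 3204 - (512 - 400 - 3904 + 3050) = 3204 - 1*(-742) = 3204 + 742 = 3946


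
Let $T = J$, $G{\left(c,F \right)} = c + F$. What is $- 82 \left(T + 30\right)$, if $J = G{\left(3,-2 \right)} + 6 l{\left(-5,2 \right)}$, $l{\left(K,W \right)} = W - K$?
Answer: $-5986$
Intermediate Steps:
$G{\left(c,F \right)} = F + c$
$J = 43$ ($J = \left(-2 + 3\right) + 6 \left(2 - -5\right) = 1 + 6 \left(2 + 5\right) = 1 + 6 \cdot 7 = 1 + 42 = 43$)
$T = 43$
$- 82 \left(T + 30\right) = - 82 \left(43 + 30\right) = \left(-82\right) 73 = -5986$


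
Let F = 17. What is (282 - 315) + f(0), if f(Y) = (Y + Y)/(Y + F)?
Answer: -33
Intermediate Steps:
f(Y) = 2*Y/(17 + Y) (f(Y) = (Y + Y)/(Y + 17) = (2*Y)/(17 + Y) = 2*Y/(17 + Y))
(282 - 315) + f(0) = (282 - 315) + 2*0/(17 + 0) = -33 + 2*0/17 = -33 + 2*0*(1/17) = -33 + 0 = -33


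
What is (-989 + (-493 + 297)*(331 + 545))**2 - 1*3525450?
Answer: 29816583775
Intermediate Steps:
(-989 + (-493 + 297)*(331 + 545))**2 - 1*3525450 = (-989 - 196*876)**2 - 3525450 = (-989 - 171696)**2 - 3525450 = (-172685)**2 - 3525450 = 29820109225 - 3525450 = 29816583775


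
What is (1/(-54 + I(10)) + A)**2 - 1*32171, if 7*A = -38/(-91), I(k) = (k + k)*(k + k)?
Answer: -1562771815416059/48577041604 ≈ -32171.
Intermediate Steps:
I(k) = 4*k**2 (I(k) = (2*k)*(2*k) = 4*k**2)
A = 38/637 (A = (-38/(-91))/7 = (-38*(-1/91))/7 = (1/7)*(38/91) = 38/637 ≈ 0.059655)
(1/(-54 + I(10)) + A)**2 - 1*32171 = (1/(-54 + 4*10**2) + 38/637)**2 - 1*32171 = (1/(-54 + 4*100) + 38/637)**2 - 32171 = (1/(-54 + 400) + 38/637)**2 - 32171 = (1/346 + 38/637)**2 - 32171 = (13785/220402)**2 - 32171 = 190026225/48577041604 - 32171 = -1562771815416059/48577041604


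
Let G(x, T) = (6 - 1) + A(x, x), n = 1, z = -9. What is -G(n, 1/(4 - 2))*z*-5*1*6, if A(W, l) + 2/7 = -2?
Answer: -5130/7 ≈ -732.86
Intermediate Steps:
A(W, l) = -16/7 (A(W, l) = -2/7 - 2 = -16/7)
G(x, T) = 19/7 (G(x, T) = (6 - 1) - 16/7 = 5 - 16/7 = 19/7)
-G(n, 1/(4 - 2))*z*-5*1*6 = -(19/7)*(-9)*-5*1*6 = -(-171)*(-5*6)/7 = -(-171)*(-30)/7 = -1*5130/7 = -5130/7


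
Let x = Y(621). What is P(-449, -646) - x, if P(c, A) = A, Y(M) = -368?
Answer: -278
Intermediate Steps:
x = -368
P(-449, -646) - x = -646 - 1*(-368) = -646 + 368 = -278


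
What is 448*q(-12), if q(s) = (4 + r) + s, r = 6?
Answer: -896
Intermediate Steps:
q(s) = 10 + s (q(s) = (4 + 6) + s = 10 + s)
448*q(-12) = 448*(10 - 12) = 448*(-2) = -896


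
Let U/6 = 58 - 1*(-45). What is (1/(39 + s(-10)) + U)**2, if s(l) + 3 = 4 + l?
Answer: 343768681/900 ≈ 3.8197e+5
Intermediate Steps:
s(l) = 1 + l (s(l) = -3 + (4 + l) = 1 + l)
U = 618 (U = 6*(58 - 1*(-45)) = 6*(58 + 45) = 6*103 = 618)
(1/(39 + s(-10)) + U)**2 = (1/(39 + (1 - 10)) + 618)**2 = (1/(39 - 9) + 618)**2 = (1/30 + 618)**2 = (18541/30)**2 = 343768681/900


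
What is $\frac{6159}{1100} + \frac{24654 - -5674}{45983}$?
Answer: $\frac{316570097}{50581300} \approx 6.2586$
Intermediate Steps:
$\frac{6159}{1100} + \frac{24654 - -5674}{45983} = 6159 \cdot \frac{1}{1100} + \left(24654 + 5674\right) \frac{1}{45983} = \frac{6159}{1100} + 30328 \cdot \frac{1}{45983} = \frac{6159}{1100} + \frac{30328}{45983} = \frac{316570097}{50581300}$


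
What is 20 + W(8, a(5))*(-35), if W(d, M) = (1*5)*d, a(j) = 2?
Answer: -1380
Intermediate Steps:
W(d, M) = 5*d
20 + W(8, a(5))*(-35) = 20 + (5*8)*(-35) = 20 + 40*(-35) = 20 - 1400 = -1380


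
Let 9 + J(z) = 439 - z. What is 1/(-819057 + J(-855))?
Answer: -1/817772 ≈ -1.2228e-6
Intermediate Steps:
J(z) = 430 - z (J(z) = -9 + (439 - z) = 430 - z)
1/(-819057 + J(-855)) = 1/(-819057 + (430 - 1*(-855))) = 1/(-819057 + (430 + 855)) = 1/(-819057 + 1285) = 1/(-817772) = -1/817772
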